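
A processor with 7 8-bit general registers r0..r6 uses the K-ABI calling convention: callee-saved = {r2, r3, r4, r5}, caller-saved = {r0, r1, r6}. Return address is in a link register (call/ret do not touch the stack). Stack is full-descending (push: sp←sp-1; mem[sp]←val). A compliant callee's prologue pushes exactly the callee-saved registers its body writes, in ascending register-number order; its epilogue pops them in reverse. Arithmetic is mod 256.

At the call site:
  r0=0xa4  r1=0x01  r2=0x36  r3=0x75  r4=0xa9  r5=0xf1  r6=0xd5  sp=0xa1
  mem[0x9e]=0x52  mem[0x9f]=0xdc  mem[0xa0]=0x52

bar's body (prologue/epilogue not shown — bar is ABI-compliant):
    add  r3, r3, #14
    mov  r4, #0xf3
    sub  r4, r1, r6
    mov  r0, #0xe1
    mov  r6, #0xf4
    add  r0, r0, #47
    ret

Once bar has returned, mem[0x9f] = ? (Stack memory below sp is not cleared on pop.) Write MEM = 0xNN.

MEM = 0xa9

prologue: push r3 -> mem[0xa0]=0x75, sp=0xa0
prologue: push r4 -> mem[0x9f]=0xa9, sp=0x9f
body[0] add  r3, r3, #14 -> r3=0x83
body[1] mov  r4, #0xf3 -> r4=0xf3
body[2] sub  r4, r1, r6 -> r4=0x2c
body[3] mov  r0, #0xe1 -> r0=0xe1
body[4] mov  r6, #0xf4 -> r6=0xf4
body[5] add  r0, r0, #47 -> r0=0x10
epilogue: pop r4=0xa9, sp=0xa0
epilogue: pop r3=0x75, sp=0xa1
prologue pushed ['r3', 'r4'] at ['0xa0', '0x9f']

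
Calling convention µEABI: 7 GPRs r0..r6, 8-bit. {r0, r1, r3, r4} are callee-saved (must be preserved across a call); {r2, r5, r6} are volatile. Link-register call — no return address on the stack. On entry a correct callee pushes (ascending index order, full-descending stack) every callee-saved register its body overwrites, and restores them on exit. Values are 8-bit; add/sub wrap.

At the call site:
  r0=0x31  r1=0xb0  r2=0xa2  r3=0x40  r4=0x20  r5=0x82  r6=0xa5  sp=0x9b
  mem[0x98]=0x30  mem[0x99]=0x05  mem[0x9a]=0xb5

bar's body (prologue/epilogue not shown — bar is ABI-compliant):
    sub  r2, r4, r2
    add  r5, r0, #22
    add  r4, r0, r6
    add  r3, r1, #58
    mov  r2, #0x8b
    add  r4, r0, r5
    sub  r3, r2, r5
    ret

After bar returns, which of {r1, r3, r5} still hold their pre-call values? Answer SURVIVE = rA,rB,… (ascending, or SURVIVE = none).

prologue: push r3 -> mem[0x9a]=0x40, sp=0x9a
prologue: push r4 -> mem[0x99]=0x20, sp=0x99
body[0] sub  r2, r4, r2 -> r2=0x7e
body[1] add  r5, r0, #22 -> r5=0x47
body[2] add  r4, r0, r6 -> r4=0xd6
body[3] add  r3, r1, #58 -> r3=0xea
body[4] mov  r2, #0x8b -> r2=0x8b
body[5] add  r4, r0, r5 -> r4=0x78
body[6] sub  r3, r2, r5 -> r3=0x44
epilogue: pop r4=0x20, sp=0x9a
epilogue: pop r3=0x40, sp=0x9b
r1: callee-saved, written=False
r3: callee-saved, written=True
r5: caller-saved, written=True

SURVIVE = r1,r3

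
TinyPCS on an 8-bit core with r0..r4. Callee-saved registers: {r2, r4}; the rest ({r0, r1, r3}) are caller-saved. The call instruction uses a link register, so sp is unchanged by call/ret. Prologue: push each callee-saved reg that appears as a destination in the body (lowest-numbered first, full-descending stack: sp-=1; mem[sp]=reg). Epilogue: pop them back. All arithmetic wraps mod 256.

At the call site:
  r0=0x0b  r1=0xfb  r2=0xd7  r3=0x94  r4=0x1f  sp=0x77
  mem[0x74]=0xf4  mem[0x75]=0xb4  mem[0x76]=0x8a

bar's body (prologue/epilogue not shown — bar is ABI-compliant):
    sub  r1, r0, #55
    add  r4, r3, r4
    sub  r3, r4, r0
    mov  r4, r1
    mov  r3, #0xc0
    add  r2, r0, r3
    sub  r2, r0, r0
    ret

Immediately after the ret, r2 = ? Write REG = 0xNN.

prologue: push r2 → mem[0x76]=0xd7, sp=0x76
prologue: push r4 → mem[0x75]=0x1f, sp=0x75
body[0] sub  r1, r0, #55 → r1=0xd4
body[1] add  r4, r3, r4 → r4=0xb3
body[2] sub  r3, r4, r0 → r3=0xa8
body[3] mov  r4, r1 → r4=0xd4
body[4] mov  r3, #0xc0 → r3=0xc0
body[5] add  r2, r0, r3 → r2=0xcb
body[6] sub  r2, r0, r0 → r2=0x00
epilogue: pop r4=0x1f, sp=0x76
epilogue: pop r2=0xd7, sp=0x77
r2 is callee-saved → restored

REG = 0xd7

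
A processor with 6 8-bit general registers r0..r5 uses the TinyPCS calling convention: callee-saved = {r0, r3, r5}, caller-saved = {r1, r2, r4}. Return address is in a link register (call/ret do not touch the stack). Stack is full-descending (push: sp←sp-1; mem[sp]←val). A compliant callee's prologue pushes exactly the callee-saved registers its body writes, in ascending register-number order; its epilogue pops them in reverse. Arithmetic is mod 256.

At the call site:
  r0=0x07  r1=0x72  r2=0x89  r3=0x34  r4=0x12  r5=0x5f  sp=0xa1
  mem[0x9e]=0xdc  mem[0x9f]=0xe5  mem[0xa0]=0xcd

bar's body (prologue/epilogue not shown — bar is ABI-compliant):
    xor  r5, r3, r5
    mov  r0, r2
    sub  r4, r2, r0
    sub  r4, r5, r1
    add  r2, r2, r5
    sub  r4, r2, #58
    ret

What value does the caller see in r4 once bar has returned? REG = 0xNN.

REG = 0xba

prologue: push r0 → mem[0xa0]=0x07, sp=0xa0
prologue: push r5 → mem[0x9f]=0x5f, sp=0x9f
body[0] xor  r5, r3, r5 → r5=0x6b
body[1] mov  r0, r2 → r0=0x89
body[2] sub  r4, r2, r0 → r4=0x00
body[3] sub  r4, r5, r1 → r4=0xf9
body[4] add  r2, r2, r5 → r2=0xf4
body[5] sub  r4, r2, #58 → r4=0xba
epilogue: pop r5=0x5f, sp=0xa0
epilogue: pop r0=0x07, sp=0xa1
r4 is caller-saved → body value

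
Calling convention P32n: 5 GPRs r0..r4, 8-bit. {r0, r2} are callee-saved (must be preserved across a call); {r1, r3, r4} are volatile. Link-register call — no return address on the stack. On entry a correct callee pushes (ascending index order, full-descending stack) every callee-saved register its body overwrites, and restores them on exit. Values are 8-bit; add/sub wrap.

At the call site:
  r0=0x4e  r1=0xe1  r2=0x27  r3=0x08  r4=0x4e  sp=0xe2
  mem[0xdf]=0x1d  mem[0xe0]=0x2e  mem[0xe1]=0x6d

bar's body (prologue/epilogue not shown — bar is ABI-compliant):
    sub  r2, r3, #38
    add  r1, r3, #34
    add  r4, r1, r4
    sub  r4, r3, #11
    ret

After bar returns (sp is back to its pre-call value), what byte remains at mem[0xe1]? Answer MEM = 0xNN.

MEM = 0x27

prologue: push r2 -> mem[0xe1]=0x27, sp=0xe1
body[0] sub  r2, r3, #38 -> r2=0xe2
body[1] add  r1, r3, #34 -> r1=0x2a
body[2] add  r4, r1, r4 -> r4=0x78
body[3] sub  r4, r3, #11 -> r4=0xfd
epilogue: pop r2=0x27, sp=0xe2
prologue pushed ['r2'] at ['0xe1']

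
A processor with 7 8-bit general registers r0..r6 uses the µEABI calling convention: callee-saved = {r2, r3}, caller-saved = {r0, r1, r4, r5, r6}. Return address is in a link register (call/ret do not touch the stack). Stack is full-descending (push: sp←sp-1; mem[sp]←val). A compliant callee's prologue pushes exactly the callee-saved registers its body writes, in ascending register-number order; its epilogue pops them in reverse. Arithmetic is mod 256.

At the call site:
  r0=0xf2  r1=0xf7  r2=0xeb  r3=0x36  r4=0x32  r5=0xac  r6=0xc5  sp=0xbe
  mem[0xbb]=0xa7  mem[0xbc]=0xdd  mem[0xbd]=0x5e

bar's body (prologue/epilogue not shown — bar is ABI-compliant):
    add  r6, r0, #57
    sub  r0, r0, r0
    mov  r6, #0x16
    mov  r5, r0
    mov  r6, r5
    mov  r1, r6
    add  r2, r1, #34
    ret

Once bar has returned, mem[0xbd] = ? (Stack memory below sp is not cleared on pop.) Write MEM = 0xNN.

MEM = 0xeb

prologue: push r2 → mem[0xbd]=0xeb, sp=0xbd
body[0] add  r6, r0, #57 → r6=0x2b
body[1] sub  r0, r0, r0 → r0=0x00
body[2] mov  r6, #0x16 → r6=0x16
body[3] mov  r5, r0 → r5=0x00
body[4] mov  r6, r5 → r6=0x00
body[5] mov  r1, r6 → r1=0x00
body[6] add  r2, r1, #34 → r2=0x22
epilogue: pop r2=0xeb, sp=0xbe
prologue pushed ['r2'] at ['0xbd']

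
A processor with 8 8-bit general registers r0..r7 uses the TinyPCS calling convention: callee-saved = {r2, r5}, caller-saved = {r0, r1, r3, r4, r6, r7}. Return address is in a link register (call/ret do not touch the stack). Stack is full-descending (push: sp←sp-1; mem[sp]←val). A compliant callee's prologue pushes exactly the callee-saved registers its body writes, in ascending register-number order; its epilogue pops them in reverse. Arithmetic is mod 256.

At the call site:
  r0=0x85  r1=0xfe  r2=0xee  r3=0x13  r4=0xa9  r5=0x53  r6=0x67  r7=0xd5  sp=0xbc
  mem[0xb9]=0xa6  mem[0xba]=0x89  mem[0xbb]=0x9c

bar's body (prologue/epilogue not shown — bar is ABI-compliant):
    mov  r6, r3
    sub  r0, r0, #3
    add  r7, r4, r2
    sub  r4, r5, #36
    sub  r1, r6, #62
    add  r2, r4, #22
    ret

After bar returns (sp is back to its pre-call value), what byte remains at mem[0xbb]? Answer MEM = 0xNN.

MEM = 0xee

prologue: push r2 → mem[0xbb]=0xee, sp=0xbb
body[0] mov  r6, r3 → r6=0x13
body[1] sub  r0, r0, #3 → r0=0x82
body[2] add  r7, r4, r2 → r7=0x97
body[3] sub  r4, r5, #36 → r4=0x2f
body[4] sub  r1, r6, #62 → r1=0xd5
body[5] add  r2, r4, #22 → r2=0x45
epilogue: pop r2=0xee, sp=0xbc
prologue pushed ['r2'] at ['0xbb']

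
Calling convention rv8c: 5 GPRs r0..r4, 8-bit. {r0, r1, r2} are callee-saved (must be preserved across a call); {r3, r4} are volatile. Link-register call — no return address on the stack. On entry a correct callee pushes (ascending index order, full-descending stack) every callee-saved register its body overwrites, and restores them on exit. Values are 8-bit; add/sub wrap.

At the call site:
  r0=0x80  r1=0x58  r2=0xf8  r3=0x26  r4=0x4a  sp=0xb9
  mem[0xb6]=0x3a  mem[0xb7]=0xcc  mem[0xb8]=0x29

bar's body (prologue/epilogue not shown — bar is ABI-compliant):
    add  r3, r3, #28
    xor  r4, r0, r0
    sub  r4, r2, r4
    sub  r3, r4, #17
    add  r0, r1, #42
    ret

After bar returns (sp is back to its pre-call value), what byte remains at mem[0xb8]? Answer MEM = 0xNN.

prologue: push r0 → mem[0xb8]=0x80, sp=0xb8
body[0] add  r3, r3, #28 → r3=0x42
body[1] xor  r4, r0, r0 → r4=0x00
body[2] sub  r4, r2, r4 → r4=0xf8
body[3] sub  r3, r4, #17 → r3=0xe7
body[4] add  r0, r1, #42 → r0=0x82
epilogue: pop r0=0x80, sp=0xb9
prologue pushed ['r0'] at ['0xb8']

MEM = 0x80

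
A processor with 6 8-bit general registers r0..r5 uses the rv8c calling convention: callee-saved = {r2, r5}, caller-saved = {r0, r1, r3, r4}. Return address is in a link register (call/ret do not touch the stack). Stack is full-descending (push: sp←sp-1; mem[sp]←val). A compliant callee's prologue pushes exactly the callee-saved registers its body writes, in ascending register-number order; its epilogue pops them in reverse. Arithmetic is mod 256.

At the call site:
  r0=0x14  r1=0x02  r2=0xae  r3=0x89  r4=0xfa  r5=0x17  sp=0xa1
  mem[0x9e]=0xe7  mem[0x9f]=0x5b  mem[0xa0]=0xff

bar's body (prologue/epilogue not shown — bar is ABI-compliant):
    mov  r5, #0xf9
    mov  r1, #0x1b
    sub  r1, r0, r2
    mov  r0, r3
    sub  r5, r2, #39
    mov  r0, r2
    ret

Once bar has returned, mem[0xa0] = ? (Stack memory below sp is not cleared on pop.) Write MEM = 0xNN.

MEM = 0x17

prologue: push r5 -> mem[0xa0]=0x17, sp=0xa0
body[0] mov  r5, #0xf9 -> r5=0xf9
body[1] mov  r1, #0x1b -> r1=0x1b
body[2] sub  r1, r0, r2 -> r1=0x66
body[3] mov  r0, r3 -> r0=0x89
body[4] sub  r5, r2, #39 -> r5=0x87
body[5] mov  r0, r2 -> r0=0xae
epilogue: pop r5=0x17, sp=0xa1
prologue pushed ['r5'] at ['0xa0']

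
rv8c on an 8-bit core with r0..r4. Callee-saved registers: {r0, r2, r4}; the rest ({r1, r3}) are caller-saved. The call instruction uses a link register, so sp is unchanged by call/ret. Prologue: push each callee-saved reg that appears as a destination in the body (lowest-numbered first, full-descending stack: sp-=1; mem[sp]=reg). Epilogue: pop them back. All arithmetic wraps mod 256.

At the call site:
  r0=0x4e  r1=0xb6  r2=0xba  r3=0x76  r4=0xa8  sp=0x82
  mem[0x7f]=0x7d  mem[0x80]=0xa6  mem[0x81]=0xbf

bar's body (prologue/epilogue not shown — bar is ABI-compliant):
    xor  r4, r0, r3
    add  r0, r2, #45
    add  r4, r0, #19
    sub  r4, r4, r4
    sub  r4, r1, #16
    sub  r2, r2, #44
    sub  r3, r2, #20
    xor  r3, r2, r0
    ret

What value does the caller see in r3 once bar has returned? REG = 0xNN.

prologue: push r0 -> mem[0x81]=0x4e, sp=0x81
prologue: push r2 -> mem[0x80]=0xba, sp=0x80
prologue: push r4 -> mem[0x7f]=0xa8, sp=0x7f
body[0] xor  r4, r0, r3 -> r4=0x38
body[1] add  r0, r2, #45 -> r0=0xe7
body[2] add  r4, r0, #19 -> r4=0xfa
body[3] sub  r4, r4, r4 -> r4=0x00
body[4] sub  r4, r1, #16 -> r4=0xa6
body[5] sub  r2, r2, #44 -> r2=0x8e
body[6] sub  r3, r2, #20 -> r3=0x7a
body[7] xor  r3, r2, r0 -> r3=0x69
epilogue: pop r4=0xa8, sp=0x80
epilogue: pop r2=0xba, sp=0x81
epilogue: pop r0=0x4e, sp=0x82
r3 is caller-saved -> body value

REG = 0x69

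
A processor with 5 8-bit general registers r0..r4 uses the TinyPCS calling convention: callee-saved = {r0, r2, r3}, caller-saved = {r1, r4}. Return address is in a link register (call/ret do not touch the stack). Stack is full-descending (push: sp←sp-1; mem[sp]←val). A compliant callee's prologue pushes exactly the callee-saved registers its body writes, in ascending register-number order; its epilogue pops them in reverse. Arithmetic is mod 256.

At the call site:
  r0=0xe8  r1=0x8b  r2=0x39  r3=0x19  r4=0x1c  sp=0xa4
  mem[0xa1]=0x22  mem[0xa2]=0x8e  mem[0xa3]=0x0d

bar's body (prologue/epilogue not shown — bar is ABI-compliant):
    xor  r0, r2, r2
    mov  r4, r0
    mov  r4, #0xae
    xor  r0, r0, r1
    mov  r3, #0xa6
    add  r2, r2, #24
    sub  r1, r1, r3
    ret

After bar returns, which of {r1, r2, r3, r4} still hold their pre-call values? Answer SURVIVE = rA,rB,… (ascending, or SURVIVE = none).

prologue: push r0 -> mem[0xa3]=0xe8, sp=0xa3
prologue: push r2 -> mem[0xa2]=0x39, sp=0xa2
prologue: push r3 -> mem[0xa1]=0x19, sp=0xa1
body[0] xor  r0, r2, r2 -> r0=0x00
body[1] mov  r4, r0 -> r4=0x00
body[2] mov  r4, #0xae -> r4=0xae
body[3] xor  r0, r0, r1 -> r0=0x8b
body[4] mov  r3, #0xa6 -> r3=0xa6
body[5] add  r2, r2, #24 -> r2=0x51
body[6] sub  r1, r1, r3 -> r1=0xe5
epilogue: pop r3=0x19, sp=0xa2
epilogue: pop r2=0x39, sp=0xa3
epilogue: pop r0=0xe8, sp=0xa4
r1: caller-saved, written=True
r2: callee-saved, written=True
r3: callee-saved, written=True
r4: caller-saved, written=True

SURVIVE = r2,r3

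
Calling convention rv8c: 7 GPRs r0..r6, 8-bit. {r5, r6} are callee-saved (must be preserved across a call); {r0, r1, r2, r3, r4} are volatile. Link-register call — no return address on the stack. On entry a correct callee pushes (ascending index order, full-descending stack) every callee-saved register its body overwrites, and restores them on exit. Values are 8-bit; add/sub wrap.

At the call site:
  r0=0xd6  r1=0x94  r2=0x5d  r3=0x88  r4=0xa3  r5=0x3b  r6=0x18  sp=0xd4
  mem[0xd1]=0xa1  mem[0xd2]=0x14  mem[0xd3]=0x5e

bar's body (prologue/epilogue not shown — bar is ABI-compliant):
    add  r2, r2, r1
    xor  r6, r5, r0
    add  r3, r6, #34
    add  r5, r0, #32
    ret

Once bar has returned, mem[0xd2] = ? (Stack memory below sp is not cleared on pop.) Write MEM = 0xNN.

prologue: push r5 → mem[0xd3]=0x3b, sp=0xd3
prologue: push r6 → mem[0xd2]=0x18, sp=0xd2
body[0] add  r2, r2, r1 → r2=0xf1
body[1] xor  r6, r5, r0 → r6=0xed
body[2] add  r3, r6, #34 → r3=0x0f
body[3] add  r5, r0, #32 → r5=0xf6
epilogue: pop r6=0x18, sp=0xd3
epilogue: pop r5=0x3b, sp=0xd4
prologue pushed ['r5', 'r6'] at ['0xd3', '0xd2']

MEM = 0x18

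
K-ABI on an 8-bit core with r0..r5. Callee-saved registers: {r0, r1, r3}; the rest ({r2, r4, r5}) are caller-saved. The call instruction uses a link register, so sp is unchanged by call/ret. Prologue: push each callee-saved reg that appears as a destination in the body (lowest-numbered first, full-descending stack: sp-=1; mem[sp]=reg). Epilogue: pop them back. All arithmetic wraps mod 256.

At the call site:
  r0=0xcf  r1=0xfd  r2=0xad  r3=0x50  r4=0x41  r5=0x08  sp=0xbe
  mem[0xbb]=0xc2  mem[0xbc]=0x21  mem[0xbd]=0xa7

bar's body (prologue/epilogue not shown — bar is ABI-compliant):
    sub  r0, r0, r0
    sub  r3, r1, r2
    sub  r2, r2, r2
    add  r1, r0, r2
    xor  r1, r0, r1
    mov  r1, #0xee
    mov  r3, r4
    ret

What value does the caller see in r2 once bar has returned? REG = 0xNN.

REG = 0x00

prologue: push r0 -> mem[0xbd]=0xcf, sp=0xbd
prologue: push r1 -> mem[0xbc]=0xfd, sp=0xbc
prologue: push r3 -> mem[0xbb]=0x50, sp=0xbb
body[0] sub  r0, r0, r0 -> r0=0x00
body[1] sub  r3, r1, r2 -> r3=0x50
body[2] sub  r2, r2, r2 -> r2=0x00
body[3] add  r1, r0, r2 -> r1=0x00
body[4] xor  r1, r0, r1 -> r1=0x00
body[5] mov  r1, #0xee -> r1=0xee
body[6] mov  r3, r4 -> r3=0x41
epilogue: pop r3=0x50, sp=0xbc
epilogue: pop r1=0xfd, sp=0xbd
epilogue: pop r0=0xcf, sp=0xbe
r2 is caller-saved -> body value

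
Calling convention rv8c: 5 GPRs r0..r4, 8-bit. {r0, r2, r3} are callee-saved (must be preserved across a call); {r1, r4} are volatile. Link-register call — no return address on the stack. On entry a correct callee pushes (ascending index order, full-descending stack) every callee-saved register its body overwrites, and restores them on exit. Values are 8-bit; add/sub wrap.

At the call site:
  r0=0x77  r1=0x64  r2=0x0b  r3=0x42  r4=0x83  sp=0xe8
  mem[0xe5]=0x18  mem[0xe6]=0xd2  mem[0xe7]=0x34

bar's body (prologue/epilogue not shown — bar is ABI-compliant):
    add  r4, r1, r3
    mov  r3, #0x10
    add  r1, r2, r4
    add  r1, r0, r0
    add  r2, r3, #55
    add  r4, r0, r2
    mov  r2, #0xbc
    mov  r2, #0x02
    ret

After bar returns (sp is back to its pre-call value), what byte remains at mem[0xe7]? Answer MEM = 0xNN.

prologue: push r2 -> mem[0xe7]=0x0b, sp=0xe7
prologue: push r3 -> mem[0xe6]=0x42, sp=0xe6
body[0] add  r4, r1, r3 -> r4=0xa6
body[1] mov  r3, #0x10 -> r3=0x10
body[2] add  r1, r2, r4 -> r1=0xb1
body[3] add  r1, r0, r0 -> r1=0xee
body[4] add  r2, r3, #55 -> r2=0x47
body[5] add  r4, r0, r2 -> r4=0xbe
body[6] mov  r2, #0xbc -> r2=0xbc
body[7] mov  r2, #0x02 -> r2=0x02
epilogue: pop r3=0x42, sp=0xe7
epilogue: pop r2=0x0b, sp=0xe8
prologue pushed ['r2', 'r3'] at ['0xe7', '0xe6']

MEM = 0x0b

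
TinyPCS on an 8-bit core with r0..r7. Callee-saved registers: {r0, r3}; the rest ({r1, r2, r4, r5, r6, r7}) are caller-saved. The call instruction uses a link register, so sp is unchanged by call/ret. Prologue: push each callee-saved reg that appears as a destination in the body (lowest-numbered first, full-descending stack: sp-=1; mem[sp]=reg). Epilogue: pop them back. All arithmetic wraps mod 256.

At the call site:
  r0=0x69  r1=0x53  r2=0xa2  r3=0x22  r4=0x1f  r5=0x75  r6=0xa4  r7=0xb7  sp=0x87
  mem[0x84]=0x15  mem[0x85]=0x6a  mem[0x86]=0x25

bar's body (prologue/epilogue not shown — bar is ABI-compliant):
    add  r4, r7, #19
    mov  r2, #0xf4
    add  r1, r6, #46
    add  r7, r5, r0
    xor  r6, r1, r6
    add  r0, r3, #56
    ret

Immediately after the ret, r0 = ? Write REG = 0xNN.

REG = 0x69

prologue: push r0 -> mem[0x86]=0x69, sp=0x86
body[0] add  r4, r7, #19 -> r4=0xca
body[1] mov  r2, #0xf4 -> r2=0xf4
body[2] add  r1, r6, #46 -> r1=0xd2
body[3] add  r7, r5, r0 -> r7=0xde
body[4] xor  r6, r1, r6 -> r6=0x76
body[5] add  r0, r3, #56 -> r0=0x5a
epilogue: pop r0=0x69, sp=0x87
r0 is callee-saved -> restored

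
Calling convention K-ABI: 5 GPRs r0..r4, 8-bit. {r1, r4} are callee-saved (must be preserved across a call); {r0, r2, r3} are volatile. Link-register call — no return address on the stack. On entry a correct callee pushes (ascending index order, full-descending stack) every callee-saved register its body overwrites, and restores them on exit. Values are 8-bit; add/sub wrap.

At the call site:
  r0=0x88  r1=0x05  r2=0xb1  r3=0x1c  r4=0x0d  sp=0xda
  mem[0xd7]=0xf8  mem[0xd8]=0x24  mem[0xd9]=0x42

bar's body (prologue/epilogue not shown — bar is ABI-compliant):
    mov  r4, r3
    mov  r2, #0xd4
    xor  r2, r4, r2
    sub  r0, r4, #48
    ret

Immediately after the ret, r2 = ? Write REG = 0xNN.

REG = 0xc8

prologue: push r4 → mem[0xd9]=0x0d, sp=0xd9
body[0] mov  r4, r3 → r4=0x1c
body[1] mov  r2, #0xd4 → r2=0xd4
body[2] xor  r2, r4, r2 → r2=0xc8
body[3] sub  r0, r4, #48 → r0=0xec
epilogue: pop r4=0x0d, sp=0xda
r2 is caller-saved → body value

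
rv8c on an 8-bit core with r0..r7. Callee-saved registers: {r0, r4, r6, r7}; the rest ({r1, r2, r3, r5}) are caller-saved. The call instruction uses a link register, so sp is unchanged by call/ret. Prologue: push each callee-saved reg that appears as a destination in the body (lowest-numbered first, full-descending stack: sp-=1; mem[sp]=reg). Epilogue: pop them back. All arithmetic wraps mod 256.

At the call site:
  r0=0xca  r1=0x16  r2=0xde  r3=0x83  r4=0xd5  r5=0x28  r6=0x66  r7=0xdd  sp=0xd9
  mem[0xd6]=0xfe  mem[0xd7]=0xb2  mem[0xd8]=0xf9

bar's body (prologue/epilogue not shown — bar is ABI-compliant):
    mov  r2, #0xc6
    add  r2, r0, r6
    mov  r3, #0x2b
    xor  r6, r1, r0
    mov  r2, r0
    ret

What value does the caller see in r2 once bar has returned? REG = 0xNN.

prologue: push r6 -> mem[0xd8]=0x66, sp=0xd8
body[0] mov  r2, #0xc6 -> r2=0xc6
body[1] add  r2, r0, r6 -> r2=0x30
body[2] mov  r3, #0x2b -> r3=0x2b
body[3] xor  r6, r1, r0 -> r6=0xdc
body[4] mov  r2, r0 -> r2=0xca
epilogue: pop r6=0x66, sp=0xd9
r2 is caller-saved -> body value

REG = 0xca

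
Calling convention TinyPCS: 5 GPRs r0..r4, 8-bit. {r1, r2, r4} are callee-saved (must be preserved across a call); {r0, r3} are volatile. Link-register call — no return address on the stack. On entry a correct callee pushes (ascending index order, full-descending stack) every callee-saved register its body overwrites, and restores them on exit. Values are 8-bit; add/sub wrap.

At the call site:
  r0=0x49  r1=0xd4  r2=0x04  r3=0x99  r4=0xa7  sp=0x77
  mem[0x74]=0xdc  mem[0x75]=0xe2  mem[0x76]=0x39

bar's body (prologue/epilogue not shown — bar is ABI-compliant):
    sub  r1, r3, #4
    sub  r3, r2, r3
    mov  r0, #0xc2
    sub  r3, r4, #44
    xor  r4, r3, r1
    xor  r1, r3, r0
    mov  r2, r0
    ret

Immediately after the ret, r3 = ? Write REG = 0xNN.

prologue: push r1 → mem[0x76]=0xd4, sp=0x76
prologue: push r2 → mem[0x75]=0x04, sp=0x75
prologue: push r4 → mem[0x74]=0xa7, sp=0x74
body[0] sub  r1, r3, #4 → r1=0x95
body[1] sub  r3, r2, r3 → r3=0x6b
body[2] mov  r0, #0xc2 → r0=0xc2
body[3] sub  r3, r4, #44 → r3=0x7b
body[4] xor  r4, r3, r1 → r4=0xee
body[5] xor  r1, r3, r0 → r1=0xb9
body[6] mov  r2, r0 → r2=0xc2
epilogue: pop r4=0xa7, sp=0x75
epilogue: pop r2=0x04, sp=0x76
epilogue: pop r1=0xd4, sp=0x77
r3 is caller-saved → body value

REG = 0x7b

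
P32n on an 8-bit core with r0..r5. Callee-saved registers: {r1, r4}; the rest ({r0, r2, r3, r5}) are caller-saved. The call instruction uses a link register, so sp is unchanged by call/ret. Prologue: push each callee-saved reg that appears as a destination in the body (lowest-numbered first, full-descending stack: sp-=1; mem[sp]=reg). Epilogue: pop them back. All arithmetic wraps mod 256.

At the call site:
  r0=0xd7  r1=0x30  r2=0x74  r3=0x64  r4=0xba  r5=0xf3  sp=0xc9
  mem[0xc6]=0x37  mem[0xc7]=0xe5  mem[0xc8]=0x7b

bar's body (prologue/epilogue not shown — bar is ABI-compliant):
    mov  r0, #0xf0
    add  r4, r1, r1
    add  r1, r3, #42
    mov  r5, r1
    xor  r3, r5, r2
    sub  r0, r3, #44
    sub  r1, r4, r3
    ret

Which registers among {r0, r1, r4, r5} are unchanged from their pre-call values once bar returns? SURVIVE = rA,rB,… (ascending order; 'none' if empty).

prologue: push r1 -> mem[0xc8]=0x30, sp=0xc8
prologue: push r4 -> mem[0xc7]=0xba, sp=0xc7
body[0] mov  r0, #0xf0 -> r0=0xf0
body[1] add  r4, r1, r1 -> r4=0x60
body[2] add  r1, r3, #42 -> r1=0x8e
body[3] mov  r5, r1 -> r5=0x8e
body[4] xor  r3, r5, r2 -> r3=0xfa
body[5] sub  r0, r3, #44 -> r0=0xce
body[6] sub  r1, r4, r3 -> r1=0x66
epilogue: pop r4=0xba, sp=0xc8
epilogue: pop r1=0x30, sp=0xc9
r0: caller-saved, written=True
r1: callee-saved, written=True
r4: callee-saved, written=True
r5: caller-saved, written=True

SURVIVE = r1,r4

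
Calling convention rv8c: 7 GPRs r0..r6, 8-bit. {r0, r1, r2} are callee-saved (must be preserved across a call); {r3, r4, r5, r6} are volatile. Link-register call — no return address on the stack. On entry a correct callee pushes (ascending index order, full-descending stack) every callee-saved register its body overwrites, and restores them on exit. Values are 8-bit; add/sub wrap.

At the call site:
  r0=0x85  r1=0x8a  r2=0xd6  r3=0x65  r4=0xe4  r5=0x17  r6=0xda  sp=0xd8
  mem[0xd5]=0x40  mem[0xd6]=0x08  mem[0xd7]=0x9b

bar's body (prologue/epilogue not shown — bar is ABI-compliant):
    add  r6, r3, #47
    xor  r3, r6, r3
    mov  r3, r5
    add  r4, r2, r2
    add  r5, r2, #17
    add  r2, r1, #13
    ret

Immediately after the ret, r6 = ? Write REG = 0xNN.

REG = 0x94

prologue: push r2 → mem[0xd7]=0xd6, sp=0xd7
body[0] add  r6, r3, #47 → r6=0x94
body[1] xor  r3, r6, r3 → r3=0xf1
body[2] mov  r3, r5 → r3=0x17
body[3] add  r4, r2, r2 → r4=0xac
body[4] add  r5, r2, #17 → r5=0xe7
body[5] add  r2, r1, #13 → r2=0x97
epilogue: pop r2=0xd6, sp=0xd8
r6 is caller-saved → body value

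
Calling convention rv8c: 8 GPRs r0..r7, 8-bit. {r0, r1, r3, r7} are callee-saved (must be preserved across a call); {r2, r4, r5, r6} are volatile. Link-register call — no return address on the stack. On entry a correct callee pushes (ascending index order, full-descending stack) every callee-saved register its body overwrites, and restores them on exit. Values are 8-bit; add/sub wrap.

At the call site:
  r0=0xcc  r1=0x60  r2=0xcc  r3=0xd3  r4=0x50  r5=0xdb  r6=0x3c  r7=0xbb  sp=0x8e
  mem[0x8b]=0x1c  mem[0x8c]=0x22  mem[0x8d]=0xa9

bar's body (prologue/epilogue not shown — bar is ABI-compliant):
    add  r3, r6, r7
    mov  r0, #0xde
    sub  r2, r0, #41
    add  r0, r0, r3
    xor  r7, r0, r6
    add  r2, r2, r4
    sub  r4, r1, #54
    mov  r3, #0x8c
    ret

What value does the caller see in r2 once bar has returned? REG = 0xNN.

prologue: push r0 -> mem[0x8d]=0xcc, sp=0x8d
prologue: push r3 -> mem[0x8c]=0xd3, sp=0x8c
prologue: push r7 -> mem[0x8b]=0xbb, sp=0x8b
body[0] add  r3, r6, r7 -> r3=0xf7
body[1] mov  r0, #0xde -> r0=0xde
body[2] sub  r2, r0, #41 -> r2=0xb5
body[3] add  r0, r0, r3 -> r0=0xd5
body[4] xor  r7, r0, r6 -> r7=0xe9
body[5] add  r2, r2, r4 -> r2=0x05
body[6] sub  r4, r1, #54 -> r4=0x2a
body[7] mov  r3, #0x8c -> r3=0x8c
epilogue: pop r7=0xbb, sp=0x8c
epilogue: pop r3=0xd3, sp=0x8d
epilogue: pop r0=0xcc, sp=0x8e
r2 is caller-saved -> body value

REG = 0x05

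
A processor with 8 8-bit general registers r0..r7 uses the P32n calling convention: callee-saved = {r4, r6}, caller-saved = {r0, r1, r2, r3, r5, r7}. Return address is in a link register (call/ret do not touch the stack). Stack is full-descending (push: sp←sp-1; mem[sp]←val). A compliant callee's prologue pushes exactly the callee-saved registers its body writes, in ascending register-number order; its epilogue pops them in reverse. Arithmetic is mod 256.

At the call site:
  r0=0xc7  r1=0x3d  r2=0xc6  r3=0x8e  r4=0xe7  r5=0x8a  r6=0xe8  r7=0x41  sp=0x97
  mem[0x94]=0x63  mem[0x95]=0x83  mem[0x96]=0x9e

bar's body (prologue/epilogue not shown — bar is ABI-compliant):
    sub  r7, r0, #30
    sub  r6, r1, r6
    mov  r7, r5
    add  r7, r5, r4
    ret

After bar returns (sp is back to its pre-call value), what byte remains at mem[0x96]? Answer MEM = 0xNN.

prologue: push r6 → mem[0x96]=0xe8, sp=0x96
body[0] sub  r7, r0, #30 → r7=0xa9
body[1] sub  r6, r1, r6 → r6=0x55
body[2] mov  r7, r5 → r7=0x8a
body[3] add  r7, r5, r4 → r7=0x71
epilogue: pop r6=0xe8, sp=0x97
prologue pushed ['r6'] at ['0x96']

MEM = 0xe8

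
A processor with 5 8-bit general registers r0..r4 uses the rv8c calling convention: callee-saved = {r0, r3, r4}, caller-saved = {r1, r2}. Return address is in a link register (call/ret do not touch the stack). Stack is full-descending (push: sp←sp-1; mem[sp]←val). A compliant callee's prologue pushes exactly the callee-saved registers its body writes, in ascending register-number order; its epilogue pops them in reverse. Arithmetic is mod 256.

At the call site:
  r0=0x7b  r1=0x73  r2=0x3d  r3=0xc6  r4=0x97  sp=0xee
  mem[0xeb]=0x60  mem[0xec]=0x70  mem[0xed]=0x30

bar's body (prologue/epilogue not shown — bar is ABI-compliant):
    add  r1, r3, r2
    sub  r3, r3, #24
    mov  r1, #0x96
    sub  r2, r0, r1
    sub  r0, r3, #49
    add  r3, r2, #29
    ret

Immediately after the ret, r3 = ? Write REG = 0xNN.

REG = 0xc6

prologue: push r0 -> mem[0xed]=0x7b, sp=0xed
prologue: push r3 -> mem[0xec]=0xc6, sp=0xec
body[0] add  r1, r3, r2 -> r1=0x03
body[1] sub  r3, r3, #24 -> r3=0xae
body[2] mov  r1, #0x96 -> r1=0x96
body[3] sub  r2, r0, r1 -> r2=0xe5
body[4] sub  r0, r3, #49 -> r0=0x7d
body[5] add  r3, r2, #29 -> r3=0x02
epilogue: pop r3=0xc6, sp=0xed
epilogue: pop r0=0x7b, sp=0xee
r3 is callee-saved -> restored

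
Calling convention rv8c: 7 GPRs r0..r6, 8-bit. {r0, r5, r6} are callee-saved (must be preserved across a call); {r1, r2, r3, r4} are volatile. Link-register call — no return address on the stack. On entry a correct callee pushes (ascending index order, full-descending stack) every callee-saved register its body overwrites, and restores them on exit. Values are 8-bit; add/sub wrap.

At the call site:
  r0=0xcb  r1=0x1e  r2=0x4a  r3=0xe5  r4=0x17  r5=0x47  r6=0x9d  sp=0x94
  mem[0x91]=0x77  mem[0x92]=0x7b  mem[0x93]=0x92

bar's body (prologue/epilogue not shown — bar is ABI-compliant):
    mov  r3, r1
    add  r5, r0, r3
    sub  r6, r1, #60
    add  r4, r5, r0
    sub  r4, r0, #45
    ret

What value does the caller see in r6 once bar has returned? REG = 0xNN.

prologue: push r5 → mem[0x93]=0x47, sp=0x93
prologue: push r6 → mem[0x92]=0x9d, sp=0x92
body[0] mov  r3, r1 → r3=0x1e
body[1] add  r5, r0, r3 → r5=0xe9
body[2] sub  r6, r1, #60 → r6=0xe2
body[3] add  r4, r5, r0 → r4=0xb4
body[4] sub  r4, r0, #45 → r4=0x9e
epilogue: pop r6=0x9d, sp=0x93
epilogue: pop r5=0x47, sp=0x94
r6 is callee-saved → restored

REG = 0x9d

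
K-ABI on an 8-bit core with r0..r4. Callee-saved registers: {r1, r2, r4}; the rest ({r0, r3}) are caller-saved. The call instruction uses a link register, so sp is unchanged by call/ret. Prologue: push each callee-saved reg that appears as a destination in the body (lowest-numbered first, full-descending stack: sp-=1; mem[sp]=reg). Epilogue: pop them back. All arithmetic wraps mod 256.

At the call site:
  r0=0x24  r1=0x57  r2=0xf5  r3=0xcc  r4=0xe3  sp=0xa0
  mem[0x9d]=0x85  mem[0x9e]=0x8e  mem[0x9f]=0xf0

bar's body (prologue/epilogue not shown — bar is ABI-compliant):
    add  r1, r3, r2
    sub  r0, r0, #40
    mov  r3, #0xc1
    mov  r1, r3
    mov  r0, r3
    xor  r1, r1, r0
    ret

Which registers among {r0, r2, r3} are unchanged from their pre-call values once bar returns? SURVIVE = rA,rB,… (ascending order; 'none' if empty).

SURVIVE = r2

prologue: push r1 -> mem[0x9f]=0x57, sp=0x9f
body[0] add  r1, r3, r2 -> r1=0xc1
body[1] sub  r0, r0, #40 -> r0=0xfc
body[2] mov  r3, #0xc1 -> r3=0xc1
body[3] mov  r1, r3 -> r1=0xc1
body[4] mov  r0, r3 -> r0=0xc1
body[5] xor  r1, r1, r0 -> r1=0x00
epilogue: pop r1=0x57, sp=0xa0
r0: caller-saved, written=True
r2: callee-saved, written=False
r3: caller-saved, written=True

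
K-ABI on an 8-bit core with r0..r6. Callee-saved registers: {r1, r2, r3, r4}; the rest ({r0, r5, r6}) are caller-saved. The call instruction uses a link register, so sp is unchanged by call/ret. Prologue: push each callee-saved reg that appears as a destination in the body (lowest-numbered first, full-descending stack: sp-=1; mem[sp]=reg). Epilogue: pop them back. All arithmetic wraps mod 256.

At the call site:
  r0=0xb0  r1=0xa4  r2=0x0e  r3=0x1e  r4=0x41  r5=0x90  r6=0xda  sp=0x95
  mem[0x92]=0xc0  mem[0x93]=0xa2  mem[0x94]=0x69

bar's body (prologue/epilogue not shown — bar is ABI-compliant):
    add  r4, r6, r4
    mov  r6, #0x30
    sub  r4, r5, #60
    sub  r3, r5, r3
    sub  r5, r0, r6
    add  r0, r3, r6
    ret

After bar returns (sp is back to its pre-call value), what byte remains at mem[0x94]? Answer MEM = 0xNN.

MEM = 0x1e

prologue: push r3 -> mem[0x94]=0x1e, sp=0x94
prologue: push r4 -> mem[0x93]=0x41, sp=0x93
body[0] add  r4, r6, r4 -> r4=0x1b
body[1] mov  r6, #0x30 -> r6=0x30
body[2] sub  r4, r5, #60 -> r4=0x54
body[3] sub  r3, r5, r3 -> r3=0x72
body[4] sub  r5, r0, r6 -> r5=0x80
body[5] add  r0, r3, r6 -> r0=0xa2
epilogue: pop r4=0x41, sp=0x94
epilogue: pop r3=0x1e, sp=0x95
prologue pushed ['r3', 'r4'] at ['0x94', '0x93']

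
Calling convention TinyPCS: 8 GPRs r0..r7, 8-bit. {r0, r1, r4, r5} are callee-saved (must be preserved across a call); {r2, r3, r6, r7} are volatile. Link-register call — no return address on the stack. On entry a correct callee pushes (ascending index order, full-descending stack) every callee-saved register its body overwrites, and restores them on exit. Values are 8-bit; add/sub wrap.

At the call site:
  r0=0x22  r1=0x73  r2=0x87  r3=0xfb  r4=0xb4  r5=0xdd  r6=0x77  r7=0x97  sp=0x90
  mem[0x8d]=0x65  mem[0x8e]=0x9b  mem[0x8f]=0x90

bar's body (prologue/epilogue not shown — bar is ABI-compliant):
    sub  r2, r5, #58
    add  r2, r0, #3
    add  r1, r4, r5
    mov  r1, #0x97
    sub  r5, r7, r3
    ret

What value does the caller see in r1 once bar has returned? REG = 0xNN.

REG = 0x73

prologue: push r1 → mem[0x8f]=0x73, sp=0x8f
prologue: push r5 → mem[0x8e]=0xdd, sp=0x8e
body[0] sub  r2, r5, #58 → r2=0xa3
body[1] add  r2, r0, #3 → r2=0x25
body[2] add  r1, r4, r5 → r1=0x91
body[3] mov  r1, #0x97 → r1=0x97
body[4] sub  r5, r7, r3 → r5=0x9c
epilogue: pop r5=0xdd, sp=0x8f
epilogue: pop r1=0x73, sp=0x90
r1 is callee-saved → restored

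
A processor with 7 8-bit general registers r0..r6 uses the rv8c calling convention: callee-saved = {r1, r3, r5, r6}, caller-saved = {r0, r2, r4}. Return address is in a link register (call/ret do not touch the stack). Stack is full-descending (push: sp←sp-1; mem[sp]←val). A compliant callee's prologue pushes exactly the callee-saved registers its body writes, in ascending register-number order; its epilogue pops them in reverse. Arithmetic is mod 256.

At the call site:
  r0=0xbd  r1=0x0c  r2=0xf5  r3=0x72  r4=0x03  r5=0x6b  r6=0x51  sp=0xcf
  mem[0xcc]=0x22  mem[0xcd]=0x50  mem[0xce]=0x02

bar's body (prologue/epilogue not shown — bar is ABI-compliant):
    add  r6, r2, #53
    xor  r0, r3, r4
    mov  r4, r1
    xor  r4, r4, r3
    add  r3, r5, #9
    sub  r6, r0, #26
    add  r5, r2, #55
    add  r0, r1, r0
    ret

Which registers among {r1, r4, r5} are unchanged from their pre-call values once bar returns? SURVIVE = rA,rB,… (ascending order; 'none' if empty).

SURVIVE = r1,r5

prologue: push r3 → mem[0xce]=0x72, sp=0xce
prologue: push r5 → mem[0xcd]=0x6b, sp=0xcd
prologue: push r6 → mem[0xcc]=0x51, sp=0xcc
body[0] add  r6, r2, #53 → r6=0x2a
body[1] xor  r0, r3, r4 → r0=0x71
body[2] mov  r4, r1 → r4=0x0c
body[3] xor  r4, r4, r3 → r4=0x7e
body[4] add  r3, r5, #9 → r3=0x74
body[5] sub  r6, r0, #26 → r6=0x57
body[6] add  r5, r2, #55 → r5=0x2c
body[7] add  r0, r1, r0 → r0=0x7d
epilogue: pop r6=0x51, sp=0xcd
epilogue: pop r5=0x6b, sp=0xce
epilogue: pop r3=0x72, sp=0xcf
r1: callee-saved, written=False
r4: caller-saved, written=True
r5: callee-saved, written=True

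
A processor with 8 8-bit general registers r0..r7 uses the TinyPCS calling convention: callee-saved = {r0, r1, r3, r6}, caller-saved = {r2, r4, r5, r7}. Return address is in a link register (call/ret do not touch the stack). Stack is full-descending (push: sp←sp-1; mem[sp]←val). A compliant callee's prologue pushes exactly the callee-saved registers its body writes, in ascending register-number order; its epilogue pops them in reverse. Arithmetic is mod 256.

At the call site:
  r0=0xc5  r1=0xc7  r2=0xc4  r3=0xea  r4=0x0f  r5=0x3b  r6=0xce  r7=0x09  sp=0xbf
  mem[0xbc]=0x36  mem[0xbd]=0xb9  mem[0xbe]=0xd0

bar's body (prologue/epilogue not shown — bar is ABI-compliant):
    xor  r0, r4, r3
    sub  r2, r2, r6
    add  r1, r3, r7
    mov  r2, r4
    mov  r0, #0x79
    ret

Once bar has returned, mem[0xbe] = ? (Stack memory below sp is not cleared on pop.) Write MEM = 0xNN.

MEM = 0xc5

prologue: push r0 -> mem[0xbe]=0xc5, sp=0xbe
prologue: push r1 -> mem[0xbd]=0xc7, sp=0xbd
body[0] xor  r0, r4, r3 -> r0=0xe5
body[1] sub  r2, r2, r6 -> r2=0xf6
body[2] add  r1, r3, r7 -> r1=0xf3
body[3] mov  r2, r4 -> r2=0x0f
body[4] mov  r0, #0x79 -> r0=0x79
epilogue: pop r1=0xc7, sp=0xbe
epilogue: pop r0=0xc5, sp=0xbf
prologue pushed ['r0', 'r1'] at ['0xbe', '0xbd']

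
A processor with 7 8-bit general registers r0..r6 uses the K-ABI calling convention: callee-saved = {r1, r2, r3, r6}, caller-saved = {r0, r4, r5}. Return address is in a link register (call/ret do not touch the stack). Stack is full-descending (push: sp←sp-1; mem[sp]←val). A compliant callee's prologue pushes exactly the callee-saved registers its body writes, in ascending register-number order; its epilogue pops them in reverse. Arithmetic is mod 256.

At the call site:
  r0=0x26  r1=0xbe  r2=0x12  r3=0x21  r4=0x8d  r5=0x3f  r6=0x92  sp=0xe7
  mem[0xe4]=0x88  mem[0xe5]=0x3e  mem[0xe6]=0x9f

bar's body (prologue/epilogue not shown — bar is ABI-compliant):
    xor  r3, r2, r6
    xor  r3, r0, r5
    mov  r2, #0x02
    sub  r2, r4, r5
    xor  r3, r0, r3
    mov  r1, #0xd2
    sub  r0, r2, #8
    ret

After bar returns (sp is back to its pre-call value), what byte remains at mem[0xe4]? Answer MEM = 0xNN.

MEM = 0x21

prologue: push r1 → mem[0xe6]=0xbe, sp=0xe6
prologue: push r2 → mem[0xe5]=0x12, sp=0xe5
prologue: push r3 → mem[0xe4]=0x21, sp=0xe4
body[0] xor  r3, r2, r6 → r3=0x80
body[1] xor  r3, r0, r5 → r3=0x19
body[2] mov  r2, #0x02 → r2=0x02
body[3] sub  r2, r4, r5 → r2=0x4e
body[4] xor  r3, r0, r3 → r3=0x3f
body[5] mov  r1, #0xd2 → r1=0xd2
body[6] sub  r0, r2, #8 → r0=0x46
epilogue: pop r3=0x21, sp=0xe5
epilogue: pop r2=0x12, sp=0xe6
epilogue: pop r1=0xbe, sp=0xe7
prologue pushed ['r1', 'r2', 'r3'] at ['0xe6', '0xe5', '0xe4']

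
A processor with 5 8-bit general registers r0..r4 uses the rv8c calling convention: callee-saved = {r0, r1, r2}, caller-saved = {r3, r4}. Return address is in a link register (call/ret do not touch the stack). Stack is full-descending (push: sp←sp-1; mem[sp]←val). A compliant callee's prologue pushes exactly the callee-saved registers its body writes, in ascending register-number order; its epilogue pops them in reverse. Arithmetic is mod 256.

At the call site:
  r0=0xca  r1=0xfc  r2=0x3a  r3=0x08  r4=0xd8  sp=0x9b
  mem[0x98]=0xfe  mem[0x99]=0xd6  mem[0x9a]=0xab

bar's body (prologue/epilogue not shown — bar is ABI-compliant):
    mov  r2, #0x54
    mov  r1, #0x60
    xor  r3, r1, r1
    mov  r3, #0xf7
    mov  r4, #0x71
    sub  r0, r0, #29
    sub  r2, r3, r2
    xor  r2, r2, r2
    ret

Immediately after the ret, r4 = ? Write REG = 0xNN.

prologue: push r0 → mem[0x9a]=0xca, sp=0x9a
prologue: push r1 → mem[0x99]=0xfc, sp=0x99
prologue: push r2 → mem[0x98]=0x3a, sp=0x98
body[0] mov  r2, #0x54 → r2=0x54
body[1] mov  r1, #0x60 → r1=0x60
body[2] xor  r3, r1, r1 → r3=0x00
body[3] mov  r3, #0xf7 → r3=0xf7
body[4] mov  r4, #0x71 → r4=0x71
body[5] sub  r0, r0, #29 → r0=0xad
body[6] sub  r2, r3, r2 → r2=0xa3
body[7] xor  r2, r2, r2 → r2=0x00
epilogue: pop r2=0x3a, sp=0x99
epilogue: pop r1=0xfc, sp=0x9a
epilogue: pop r0=0xca, sp=0x9b
r4 is caller-saved → body value

REG = 0x71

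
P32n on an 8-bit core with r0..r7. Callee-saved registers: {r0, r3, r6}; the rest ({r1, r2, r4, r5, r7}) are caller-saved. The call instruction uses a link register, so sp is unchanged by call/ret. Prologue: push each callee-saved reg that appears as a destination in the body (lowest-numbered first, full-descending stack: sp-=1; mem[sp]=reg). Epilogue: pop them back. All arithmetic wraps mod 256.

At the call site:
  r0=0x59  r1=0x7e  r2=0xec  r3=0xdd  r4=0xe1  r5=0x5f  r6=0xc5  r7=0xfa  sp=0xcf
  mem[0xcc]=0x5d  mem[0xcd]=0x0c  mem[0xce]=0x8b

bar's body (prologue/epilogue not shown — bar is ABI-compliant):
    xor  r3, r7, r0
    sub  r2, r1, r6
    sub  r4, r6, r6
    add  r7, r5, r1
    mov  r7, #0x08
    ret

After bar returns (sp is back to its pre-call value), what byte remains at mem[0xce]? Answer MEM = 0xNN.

MEM = 0xdd

prologue: push r3 -> mem[0xce]=0xdd, sp=0xce
body[0] xor  r3, r7, r0 -> r3=0xa3
body[1] sub  r2, r1, r6 -> r2=0xb9
body[2] sub  r4, r6, r6 -> r4=0x00
body[3] add  r7, r5, r1 -> r7=0xdd
body[4] mov  r7, #0x08 -> r7=0x08
epilogue: pop r3=0xdd, sp=0xcf
prologue pushed ['r3'] at ['0xce']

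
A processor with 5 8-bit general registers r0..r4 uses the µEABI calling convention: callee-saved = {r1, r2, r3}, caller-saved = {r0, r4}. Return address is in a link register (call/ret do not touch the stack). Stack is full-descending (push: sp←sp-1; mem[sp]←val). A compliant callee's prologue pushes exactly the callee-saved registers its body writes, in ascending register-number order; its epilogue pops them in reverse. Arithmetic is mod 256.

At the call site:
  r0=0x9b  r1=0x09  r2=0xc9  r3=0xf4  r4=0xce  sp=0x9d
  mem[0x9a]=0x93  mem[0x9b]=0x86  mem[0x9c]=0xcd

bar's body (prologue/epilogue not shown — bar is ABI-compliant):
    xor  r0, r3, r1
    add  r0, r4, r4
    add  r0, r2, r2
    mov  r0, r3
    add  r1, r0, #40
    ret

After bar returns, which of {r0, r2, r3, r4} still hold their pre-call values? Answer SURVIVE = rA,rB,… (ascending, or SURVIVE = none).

SURVIVE = r2,r3,r4

prologue: push r1 -> mem[0x9c]=0x09, sp=0x9c
body[0] xor  r0, r3, r1 -> r0=0xfd
body[1] add  r0, r4, r4 -> r0=0x9c
body[2] add  r0, r2, r2 -> r0=0x92
body[3] mov  r0, r3 -> r0=0xf4
body[4] add  r1, r0, #40 -> r1=0x1c
epilogue: pop r1=0x09, sp=0x9d
r0: caller-saved, written=True
r2: callee-saved, written=False
r3: callee-saved, written=False
r4: caller-saved, written=False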